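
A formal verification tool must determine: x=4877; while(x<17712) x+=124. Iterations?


Step 1: x goes from 4877 toward 17712 by 124; the body runs while x<17712, so iterations = ceil((bound-start)/step)
Step 2: Distance=12835
Step 3: ceil(12835/124)=104

104


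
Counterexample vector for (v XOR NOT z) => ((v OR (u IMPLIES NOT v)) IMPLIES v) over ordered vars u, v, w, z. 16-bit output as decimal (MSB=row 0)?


F1 = (v XOR NOT z)
F2 = ((v OR (u IMPLIES NOT v)) IMPLIES v)
Counterexample to F1=>F2 is where F1=1 and F2=0.
Evaluate each row (bits = u,v,w,z, MSB first):
  row 0 [0000]: F1=1 F2=0 -> F1&~F2 -> 1
  row 1 [0001]: F1=0 F2=0 -> F1&~F2 -> 0
  row 2 [0010]: F1=1 F2=0 -> F1&~F2 -> 1
  row 3 [0011]: F1=0 F2=0 -> F1&~F2 -> 0
  row 4 [0100]: F1=0 F2=1 -> F1&~F2 -> 0
  row 5 [0101]: F1=1 F2=1 -> F1&~F2 -> 0
  row 6 [0110]: F1=0 F2=1 -> F1&~F2 -> 0
  row 7 [0111]: F1=1 F2=1 -> F1&~F2 -> 0
  row 8 [1000]: F1=1 F2=0 -> F1&~F2 -> 1
  row 9 [1001]: F1=0 F2=0 -> F1&~F2 -> 0
  row 10 [1010]: F1=1 F2=0 -> F1&~F2 -> 1
  row 11 [1011]: F1=0 F2=0 -> F1&~F2 -> 0
  row 12 [1100]: F1=0 F2=1 -> F1&~F2 -> 0
  row 13 [1101]: F1=1 F2=1 -> F1&~F2 -> 0
  row 14 [1110]: F1=0 F2=1 -> F1&~F2 -> 0
  row 15 [1111]: F1=1 F2=1 -> F1&~F2 -> 0
Full result column, 4 rows per line (u,v fixed per line; w,z runs 00..11 left to right):
  rows 0-3 [u,v=00]: 1010  = hex A
  rows 4-7 [u,v=01]: 0000  = hex 0
  rows 8-11 [u,v=10]: 1010  = hex A
  rows 12-15 [u,v=11]: 0000  = hex 0
Counterexample vector (row 0 .. row 15) = 1010000010100000
Output column grouped in 4s = 1010 0000 1010 0000 = 0xA0A0
Convert to decimal digit by digit (value = value*16 + digit):
  A -> 10
  10*16 + 0 = 160
  160*16 + 10 (A) = 2570
  2570*16 + 0 = 41120
Decimal = 41120

41120


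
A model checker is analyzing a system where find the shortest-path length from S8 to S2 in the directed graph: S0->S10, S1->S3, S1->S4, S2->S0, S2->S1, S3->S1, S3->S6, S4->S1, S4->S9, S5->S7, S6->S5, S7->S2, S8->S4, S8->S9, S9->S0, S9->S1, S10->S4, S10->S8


BFS layer-by-layer from S8:
  dist 0: {S8}
  dist 1: {S4, S9}
  dist 2: {S0, S1}
  dist 3: {S3, S10}
  dist 4: {S6}
  dist 5: {S5}
  dist 6: {S7}
  dist 7: {S2}
  -> S2 reached at distance 7
Shortest path length = 7

7


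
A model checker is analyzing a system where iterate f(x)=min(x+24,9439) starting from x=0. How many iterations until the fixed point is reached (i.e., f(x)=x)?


Step 1: x=0, cap=9439, increment=24
Step 2: x grows by 24 each step until capped at 9439; fixed point is x=9439
Step 3: iterations = ceil(9439/24) = 394

394


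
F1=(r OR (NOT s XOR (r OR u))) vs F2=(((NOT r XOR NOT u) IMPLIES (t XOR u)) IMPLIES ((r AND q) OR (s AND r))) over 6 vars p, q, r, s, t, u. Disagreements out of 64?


F1 = (r OR (NOT s XOR (r OR u)))
F2 = (((NOT r XOR NOT u) IMPLIES (t XOR u)) IMPLIES ((r AND q) OR (s AND r)))
Evaluate both on each of 64 rows (bits = p,q,r,s,t,u):
  row 0 [000000]: F1=1 F2=0 (differ) -> 1
  row 1 [000001]: F1=0 F2=0 -> 0
  row 2 [000010]: F1=1 F2=0 (differ) -> 1
  row 3 [000011]: F1=0 F2=1 (differ) -> 1
  row 4 [000100]: F1=0 F2=0 -> 0
  (every remaining row is evaluated the same way; all 64 results are listed next)
Full result column, 8 rows per line (p,q,r fixed per line; s,t,u runs 000..111 left to right):
  rows 0-7 [p,q,r=000]: 10110100  (ones: 4)
  rows 8-15 [p,q,r=001]: 01110000  (ones: 3)
  rows 16-23 [p,q,r=010]: 10110100  (ones: 4)
  rows 24-31 [p,q,r=011]: 00000000  (ones: 0)
  rows 32-39 [p,q,r=100]: 10110100  (ones: 4)
  rows 40-47 [p,q,r=101]: 01110000  (ones: 3)
  rows 48-55 [p,q,r=110]: 10110100  (ones: 4)
  rows 56-63 [p,q,r=111]: 00000000  (ones: 0)
Disagreements = 4+3+4+0+4+3+4+0 = 22

22


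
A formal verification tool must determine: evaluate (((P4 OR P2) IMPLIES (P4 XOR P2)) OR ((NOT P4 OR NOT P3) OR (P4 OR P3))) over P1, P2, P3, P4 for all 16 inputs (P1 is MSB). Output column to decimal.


Formula: (((P4 OR P2) IMPLIES (P4 XOR P2)) OR ((NOT P4 OR NOT P3) OR (P4 OR P3))) over P1, P2, P3, P4 (16 rows)
Evaluate each row (bits = P1,P2,P3,P4, MSB first):
  row 0 [0000]: (((0 OR 0) IMPLIES (0 XOR 0)) OR ((NOT 0 OR NOT 0) OR (0 OR 0))) -> 1
  row 1 [0001]: (((1 OR 0) IMPLIES (1 XOR 0)) OR ((NOT 1 OR NOT 0) OR (1 OR 0))) -> 1
  row 2 [0010]: (((0 OR 0) IMPLIES (0 XOR 0)) OR ((NOT 0 OR NOT 1) OR (0 OR 1))) -> 1
  row 3 [0011]: (((1 OR 0) IMPLIES (1 XOR 0)) OR ((NOT 1 OR NOT 1) OR (1 OR 1))) -> 1
  row 4 [0100]: (((0 OR 1) IMPLIES (0 XOR 1)) OR ((NOT 0 OR NOT 0) OR (0 OR 0))) -> 1
  row 5 [0101]: (((1 OR 1) IMPLIES (1 XOR 1)) OR ((NOT 1 OR NOT 0) OR (1 OR 0))) -> 1
  row 6 [0110]: (((0 OR 1) IMPLIES (0 XOR 1)) OR ((NOT 0 OR NOT 1) OR (0 OR 1))) -> 1
  row 7 [0111]: (((1 OR 1) IMPLIES (1 XOR 1)) OR ((NOT 1 OR NOT 1) OR (1 OR 1))) -> 1
  row 8 [1000]: (((0 OR 0) IMPLIES (0 XOR 0)) OR ((NOT 0 OR NOT 0) OR (0 OR 0))) -> 1
  row 9 [1001]: (((1 OR 0) IMPLIES (1 XOR 0)) OR ((NOT 1 OR NOT 0) OR (1 OR 0))) -> 1
  row 10 [1010]: (((0 OR 0) IMPLIES (0 XOR 0)) OR ((NOT 0 OR NOT 1) OR (0 OR 1))) -> 1
  row 11 [1011]: (((1 OR 0) IMPLIES (1 XOR 0)) OR ((NOT 1 OR NOT 1) OR (1 OR 1))) -> 1
  row 12 [1100]: (((0 OR 1) IMPLIES (0 XOR 1)) OR ((NOT 0 OR NOT 0) OR (0 OR 0))) -> 1
  row 13 [1101]: (((1 OR 1) IMPLIES (1 XOR 1)) OR ((NOT 1 OR NOT 0) OR (1 OR 0))) -> 1
  row 14 [1110]: (((0 OR 1) IMPLIES (0 XOR 1)) OR ((NOT 0 OR NOT 1) OR (0 OR 1))) -> 1
  row 15 [1111]: (((1 OR 1) IMPLIES (1 XOR 1)) OR ((NOT 1 OR NOT 1) OR (1 OR 1))) -> 1
Full result column, 4 rows per line (P1,P2 fixed per line; P3,P4 runs 00..11 left to right):
  rows 0-3 [P1,P2=00]: 1111  = hex F
  rows 4-7 [P1,P2=01]: 1111  = hex F
  rows 8-11 [P1,P2=10]: 1111  = hex F
  rows 12-15 [P1,P2=11]: 1111  = hex F
Output column (row 0 .. row 15) = 1111111111111111
Output column grouped in 4s = 1111 1111 1111 1111 = 0xFFFF
Convert to decimal digit by digit (value = value*16 + digit):
  F -> 15
  15*16 + 15 (F) = 255
  255*16 + 15 (F) = 4095
  4095*16 + 15 (F) = 65535
Decimal = 65535

65535


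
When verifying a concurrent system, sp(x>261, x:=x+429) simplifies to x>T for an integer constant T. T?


Formula: sp(P, x:=E) = exists old_x. (x = E[old_x/x]) AND P[old_x/x] (old_x is the value of x before the assignment; eliminate old_x by solving x = E[old_x/x] for old_x)
Step 1: Precondition P: x>261, i.e. old_x > 261
Step 2: Assignment gives x = old_x + 429, so old_x = x - 429
Step 3: Substitute into P: x - 429 > 261
Step 4: Simplify: x > 261+429 = 690

690


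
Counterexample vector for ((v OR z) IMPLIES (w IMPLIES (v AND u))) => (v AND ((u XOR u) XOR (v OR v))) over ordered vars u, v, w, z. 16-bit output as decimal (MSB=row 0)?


F1 = ((v OR z) IMPLIES (w IMPLIES (v AND u)))
F2 = (v AND ((u XOR u) XOR (v OR v)))
Counterexample to F1=>F2 is where F1=1 and F2=0.
Evaluate each row (bits = u,v,w,z, MSB first):
  row 0 [0000]: F1=1 F2=0 -> F1&~F2 -> 1
  row 1 [0001]: F1=1 F2=0 -> F1&~F2 -> 1
  row 2 [0010]: F1=1 F2=0 -> F1&~F2 -> 1
  row 3 [0011]: F1=0 F2=0 -> F1&~F2 -> 0
  row 4 [0100]: F1=1 F2=1 -> F1&~F2 -> 0
  row 5 [0101]: F1=1 F2=1 -> F1&~F2 -> 0
  row 6 [0110]: F1=0 F2=1 -> F1&~F2 -> 0
  row 7 [0111]: F1=0 F2=1 -> F1&~F2 -> 0
  row 8 [1000]: F1=1 F2=0 -> F1&~F2 -> 1
  row 9 [1001]: F1=1 F2=0 -> F1&~F2 -> 1
  row 10 [1010]: F1=1 F2=0 -> F1&~F2 -> 1
  row 11 [1011]: F1=0 F2=0 -> F1&~F2 -> 0
  row 12 [1100]: F1=1 F2=1 -> F1&~F2 -> 0
  row 13 [1101]: F1=1 F2=1 -> F1&~F2 -> 0
  row 14 [1110]: F1=1 F2=1 -> F1&~F2 -> 0
  row 15 [1111]: F1=1 F2=1 -> F1&~F2 -> 0
Full result column, 4 rows per line (u,v fixed per line; w,z runs 00..11 left to right):
  rows 0-3 [u,v=00]: 1110  = hex E
  rows 4-7 [u,v=01]: 0000  = hex 0
  rows 8-11 [u,v=10]: 1110  = hex E
  rows 12-15 [u,v=11]: 0000  = hex 0
Counterexample vector (row 0 .. row 15) = 1110000011100000
Output column grouped in 4s = 1110 0000 1110 0000 = 0xE0E0
Convert to decimal digit by digit (value = value*16 + digit):
  E -> 14
  14*16 + 0 = 224
  224*16 + 14 (E) = 3598
  3598*16 + 0 = 57568
Decimal = 57568

57568


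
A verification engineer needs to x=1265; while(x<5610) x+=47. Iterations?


Step 1: x goes from 1265 toward 5610 by 47; the body runs while x<5610, so iterations = ceil((bound-start)/step)
Step 2: Distance=4345
Step 3: ceil(4345/47)=93

93


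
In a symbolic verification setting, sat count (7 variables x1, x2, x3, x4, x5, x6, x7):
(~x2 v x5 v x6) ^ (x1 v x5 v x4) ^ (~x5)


CNF with 3 clauses over 7 vars (128 assignments).
An assignment satisfies CNF iff every clause has >=1 true literal.
Check each row (bits = x1,x2,x3,x4,x5,x6,x7; clause T/F shown):
  row 0 [0000000]: clauses=TFT -> 0
  row 1 [0000001]: clauses=TFT -> 0
  row 2 [0000010]: clauses=TFT -> 0
  row 3 [0000011]: clauses=TFT -> 0
  row 4 [0000100]: clauses=TTF -> 0
  (every remaining row is evaluated the same way; all 128 results are listed next)
Full result column, 8 rows per line (x1,x2,x3,x4 fixed per line; x5,x6,x7 runs 000..111 left to right):
  rows 0-7 [x1,x2,x3,x4=0000]: 00000000  (ones: 0)
  rows 8-15 [x1,x2,x3,x4=0001]: 11110000  (ones: 4)
  rows 16-23 [x1,x2,x3,x4=0010]: 00000000  (ones: 0)
  rows 24-31 [x1,x2,x3,x4=0011]: 11110000  (ones: 4)
  rows 32-39 [x1,x2,x3,x4=0100]: 00000000  (ones: 0)
  rows 40-47 [x1,x2,x3,x4=0101]: 00110000  (ones: 2)
  rows 48-55 [x1,x2,x3,x4=0110]: 00000000  (ones: 0)
  rows 56-63 [x1,x2,x3,x4=0111]: 00110000  (ones: 2)
  rows 64-71 [x1,x2,x3,x4=1000]: 11110000  (ones: 4)
  rows 72-79 [x1,x2,x3,x4=1001]: 11110000  (ones: 4)
  rows 80-87 [x1,x2,x3,x4=1010]: 11110000  (ones: 4)
  rows 88-95 [x1,x2,x3,x4=1011]: 11110000  (ones: 4)
  rows 96-103 [x1,x2,x3,x4=1100]: 00110000  (ones: 2)
  rows 104-111 [x1,x2,x3,x4=1101]: 00110000  (ones: 2)
  rows 112-119 [x1,x2,x3,x4=1110]: 00110000  (ones: 2)
  rows 120-127 [x1,x2,x3,x4=1111]: 00110000  (ones: 2)
Satisfying assignments = 0+4+0+4+0+2+0+2+4+4+4+4+2+2+2+2 = 36

36


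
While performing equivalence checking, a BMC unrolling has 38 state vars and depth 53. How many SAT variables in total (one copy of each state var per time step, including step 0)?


BMC unrolls to depth k, creating one copy of each state var for steps 0..k.
Step count = 53 + 1 = 54 (steps 0 through 53)
Vars per step = 38
Total = 38 * 54 = 2052

2052


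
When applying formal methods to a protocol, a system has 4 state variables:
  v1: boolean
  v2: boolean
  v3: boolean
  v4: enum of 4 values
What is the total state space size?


State space = product of domain sizes of all variables.
Domain sizes:
  v1 (boolean): 2
  v2 (boolean): 2
  v3 (boolean): 2
  v4 (enum of 4 values): 4
Product = 2 * 2 * 2 * 4 = 32

32


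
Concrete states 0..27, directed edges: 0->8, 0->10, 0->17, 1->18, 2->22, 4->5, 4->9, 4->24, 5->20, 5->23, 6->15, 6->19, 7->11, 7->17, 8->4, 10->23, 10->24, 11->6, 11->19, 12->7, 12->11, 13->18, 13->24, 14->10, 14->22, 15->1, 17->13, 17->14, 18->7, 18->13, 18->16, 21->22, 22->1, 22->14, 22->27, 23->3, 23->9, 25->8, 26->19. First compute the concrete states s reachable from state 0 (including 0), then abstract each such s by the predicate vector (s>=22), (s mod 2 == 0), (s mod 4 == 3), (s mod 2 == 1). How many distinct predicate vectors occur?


BFS from 0:
Concrete reachable: {0, 1, 3, 4, 5, 6, 7, 8, 9, 10, 11, 13, 14, 15, 16, 17, 18, 19, 20, 22, 23, 24, 27}
Abstract via predicates (s>=22), (s mod 2 == 0), (s mod 4 == 3), (s mod 2 == 1):
  (0,0,0,1) <- {1, 5, 9, 13, 17}
  (0,0,1,1) <- {3, 7, 11, 15, 19}
  (0,1,0,0) <- {0, 4, 6, 8, 10, 14, 16, 18, 20}
  (1,0,1,1) <- {23, 27}
  (1,1,0,0) <- {22, 24}
Distinct abstract states = 5

5


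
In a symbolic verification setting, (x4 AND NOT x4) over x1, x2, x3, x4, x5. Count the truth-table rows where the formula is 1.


Formula: (x4 AND NOT x4) over 5 vars (32 rows)
Evaluate each row (x1, x2, x3, x4, x5 as bits, MSB first):
  row 0 [00000]: (0 AND NOT 0) -> 0
  row 1 [00001]: (0 AND NOT 0) -> 0
  row 2 [00010]: (1 AND NOT 1) -> 0
  row 3 [00011]: (1 AND NOT 1) -> 0
  row 4 [00100]: (0 AND NOT 0) -> 0
  row 5 [00101]: (0 AND NOT 0) -> 0
  row 6 [00110]: (1 AND NOT 1) -> 0
  row 7 [00111]: (1 AND NOT 1) -> 0
  row 8 [01000]: (0 AND NOT 0) -> 0
  row 9 [01001]: (0 AND NOT 0) -> 0
  row 10 [01010]: (1 AND NOT 1) -> 0
  row 11 [01011]: (1 AND NOT 1) -> 0
  row 12 [01100]: (0 AND NOT 0) -> 0
  row 13 [01101]: (0 AND NOT 0) -> 0
  row 14 [01110]: (1 AND NOT 1) -> 0
  row 15 [01111]: (1 AND NOT 1) -> 0
  row 16 [10000]: (0 AND NOT 0) -> 0
  row 17 [10001]: (0 AND NOT 0) -> 0
  row 18 [10010]: (1 AND NOT 1) -> 0
  row 19 [10011]: (1 AND NOT 1) -> 0
  row 20 [10100]: (0 AND NOT 0) -> 0
  row 21 [10101]: (0 AND NOT 0) -> 0
  row 22 [10110]: (1 AND NOT 1) -> 0
  row 23 [10111]: (1 AND NOT 1) -> 0
  row 24 [11000]: (0 AND NOT 0) -> 0
  row 25 [11001]: (0 AND NOT 0) -> 0
  row 26 [11010]: (1 AND NOT 1) -> 0
  row 27 [11011]: (1 AND NOT 1) -> 0
  row 28 [11100]: (0 AND NOT 0) -> 0
  row 29 [11101]: (0 AND NOT 0) -> 0
  row 30 [11110]: (1 AND NOT 1) -> 0
  row 31 [11111]: (1 AND NOT 1) -> 0
Full result column, 8 rows per line (x1,x2 fixed per line; x3,x4,x5 runs 000..111 left to right):
  rows 0-7 [x1,x2=00]: 00000000  (ones: 0)
  rows 8-15 [x1,x2=01]: 00000000  (ones: 0)
  rows 16-23 [x1,x2=10]: 00000000  (ones: 0)
  rows 24-31 [x1,x2=11]: 00000000  (ones: 0)
Count of 1-rows = 0+0+0+0 = 0

0


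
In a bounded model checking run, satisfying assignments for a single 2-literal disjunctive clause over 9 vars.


Step 1: Total=2^9=512
Step 2: Unsat when all 2 false: 2^7=128
Step 3: Sat=512-128=384

384


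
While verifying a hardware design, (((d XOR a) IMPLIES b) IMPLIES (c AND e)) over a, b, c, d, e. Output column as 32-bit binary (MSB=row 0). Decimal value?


Formula: (((d XOR a) IMPLIES b) IMPLIES (c AND e)) over a, b, c, d, e (32 rows)
Evaluate each row (bits = a,b,c,d,e, MSB first):
  row 0 [00000]: (((0 XOR 0) IMPLIES 0) IMPLIES (0 AND 0)) -> 0
  row 1 [00001]: (((0 XOR 0) IMPLIES 0) IMPLIES (0 AND 1)) -> 0
  row 2 [00010]: (((1 XOR 0) IMPLIES 0) IMPLIES (0 AND 0)) -> 1
  row 3 [00011]: (((1 XOR 0) IMPLIES 0) IMPLIES (0 AND 1)) -> 1
  row 4 [00100]: (((0 XOR 0) IMPLIES 0) IMPLIES (1 AND 0)) -> 0
  row 5 [00101]: (((0 XOR 0) IMPLIES 0) IMPLIES (1 AND 1)) -> 1
  row 6 [00110]: (((1 XOR 0) IMPLIES 0) IMPLIES (1 AND 0)) -> 1
  row 7 [00111]: (((1 XOR 0) IMPLIES 0) IMPLIES (1 AND 1)) -> 1
  row 8 [01000]: (((0 XOR 0) IMPLIES 1) IMPLIES (0 AND 0)) -> 0
  row 9 [01001]: (((0 XOR 0) IMPLIES 1) IMPLIES (0 AND 1)) -> 0
  row 10 [01010]: (((1 XOR 0) IMPLIES 1) IMPLIES (0 AND 0)) -> 0
  row 11 [01011]: (((1 XOR 0) IMPLIES 1) IMPLIES (0 AND 1)) -> 0
  row 12 [01100]: (((0 XOR 0) IMPLIES 1) IMPLIES (1 AND 0)) -> 0
  row 13 [01101]: (((0 XOR 0) IMPLIES 1) IMPLIES (1 AND 1)) -> 1
  row 14 [01110]: (((1 XOR 0) IMPLIES 1) IMPLIES (1 AND 0)) -> 0
  row 15 [01111]: (((1 XOR 0) IMPLIES 1) IMPLIES (1 AND 1)) -> 1
  row 16 [10000]: (((0 XOR 1) IMPLIES 0) IMPLIES (0 AND 0)) -> 1
  row 17 [10001]: (((0 XOR 1) IMPLIES 0) IMPLIES (0 AND 1)) -> 1
  row 18 [10010]: (((1 XOR 1) IMPLIES 0) IMPLIES (0 AND 0)) -> 0
  row 19 [10011]: (((1 XOR 1) IMPLIES 0) IMPLIES (0 AND 1)) -> 0
  row 20 [10100]: (((0 XOR 1) IMPLIES 0) IMPLIES (1 AND 0)) -> 1
  row 21 [10101]: (((0 XOR 1) IMPLIES 0) IMPLIES (1 AND 1)) -> 1
  row 22 [10110]: (((1 XOR 1) IMPLIES 0) IMPLIES (1 AND 0)) -> 0
  row 23 [10111]: (((1 XOR 1) IMPLIES 0) IMPLIES (1 AND 1)) -> 1
  row 24 [11000]: (((0 XOR 1) IMPLIES 1) IMPLIES (0 AND 0)) -> 0
  row 25 [11001]: (((0 XOR 1) IMPLIES 1) IMPLIES (0 AND 1)) -> 0
  row 26 [11010]: (((1 XOR 1) IMPLIES 1) IMPLIES (0 AND 0)) -> 0
  row 27 [11011]: (((1 XOR 1) IMPLIES 1) IMPLIES (0 AND 1)) -> 0
  row 28 [11100]: (((0 XOR 1) IMPLIES 1) IMPLIES (1 AND 0)) -> 0
  row 29 [11101]: (((0 XOR 1) IMPLIES 1) IMPLIES (1 AND 1)) -> 1
  row 30 [11110]: (((1 XOR 1) IMPLIES 1) IMPLIES (1 AND 0)) -> 0
  row 31 [11111]: (((1 XOR 1) IMPLIES 1) IMPLIES (1 AND 1)) -> 1
Full result column, 4 rows per line (a,b,c fixed per line; d,e runs 00..11 left to right):
  rows 0-3 [a,b,c=000]: 0011  = hex 3
  rows 4-7 [a,b,c=001]: 0111  = hex 7
  rows 8-11 [a,b,c=010]: 0000  = hex 0
  rows 12-15 [a,b,c=011]: 0101  = hex 5
  rows 16-19 [a,b,c=100]: 1100  = hex C
  rows 20-23 [a,b,c=101]: 1101  = hex D
  rows 24-27 [a,b,c=110]: 0000  = hex 0
  rows 28-31 [a,b,c=111]: 0101  = hex 5
Output column (row 0 .. row 31) = 00110111000001011100110100000101
Output column grouped in 4s = 0011 0111 0000 0101 1100 1101 0000 0101 = 0x3705CD05
Convert to decimal digit by digit (value = value*16 + digit):
  3 -> 3
  3*16 + 7 = 55
  55*16 + 0 = 880
  880*16 + 5 = 14085
  14085*16 + 12 (C) = 225372
  225372*16 + 13 (D) = 3605965
  3605965*16 + 0 = 57695440
  57695440*16 + 5 = 923127045
Decimal = 923127045

923127045


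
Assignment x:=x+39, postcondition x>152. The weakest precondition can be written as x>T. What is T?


Formula: wp(x:=E, P) = P[E/x] (substitute E for x in postcondition)
Step 1: Postcondition: x>152
Step 2: Substitute x+39 for x: x+39>152
Step 3: Solve for x: x > 152-39 = 113

113


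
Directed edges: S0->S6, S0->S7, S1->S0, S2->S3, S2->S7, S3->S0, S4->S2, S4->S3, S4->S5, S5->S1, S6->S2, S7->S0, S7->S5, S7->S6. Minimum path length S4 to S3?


BFS layer-by-layer from S4:
  dist 0: {S4}
  dist 1: {S2, S3, S5}
  -> S3 reached at distance 1
Shortest path length = 1

1


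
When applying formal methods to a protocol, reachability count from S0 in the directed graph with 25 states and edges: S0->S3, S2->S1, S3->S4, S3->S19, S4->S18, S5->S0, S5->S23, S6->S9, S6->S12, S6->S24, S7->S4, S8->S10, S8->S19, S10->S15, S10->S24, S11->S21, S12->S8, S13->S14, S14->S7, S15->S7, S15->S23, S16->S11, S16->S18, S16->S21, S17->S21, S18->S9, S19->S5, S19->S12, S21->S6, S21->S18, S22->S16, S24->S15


BFS from S0:
  layer 0: {S0}
  layer 1: {S3}
  layer 2: {S4, S19}
  layer 3: {S5, S12, S18}
  layer 4: {S8, S9, S23}
  layer 5: {S10}
  layer 6: {S15, S24}
  layer 7: {S7}
Reachable set: {S0, S3, S4, S5, S7, S8, S9, S10, S12, S15, S18, S19, S23, S24}
Count = 14

14


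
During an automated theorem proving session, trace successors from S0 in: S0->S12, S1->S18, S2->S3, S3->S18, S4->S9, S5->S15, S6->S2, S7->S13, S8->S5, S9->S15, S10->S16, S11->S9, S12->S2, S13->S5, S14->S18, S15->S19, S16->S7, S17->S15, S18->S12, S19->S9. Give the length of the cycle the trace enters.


Trace from S0 until a state repeats:
  S0 -> S12 -> S2 -> S3 -> S18 -> S12
S12 first seen at step 1, revisited at step 5.
Cycle length = 5 - 1 = 4

4


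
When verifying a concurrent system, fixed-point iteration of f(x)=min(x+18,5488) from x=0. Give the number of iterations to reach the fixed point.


Step 1: x=0, cap=5488, increment=18
Step 2: x grows by 18 each step until capped at 5488; fixed point is x=5488
Step 3: iterations = ceil(5488/18) = 305

305


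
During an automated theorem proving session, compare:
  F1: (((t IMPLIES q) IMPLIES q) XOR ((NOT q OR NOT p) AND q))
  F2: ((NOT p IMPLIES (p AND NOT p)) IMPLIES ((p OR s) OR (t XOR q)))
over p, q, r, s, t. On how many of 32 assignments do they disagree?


F1 = (((t IMPLIES q) IMPLIES q) XOR ((NOT q OR NOT p) AND q))
F2 = ((NOT p IMPLIES (p AND NOT p)) IMPLIES ((p OR s) OR (t XOR q)))
Evaluate both on each of 32 rows (bits = p,q,r,s,t):
  row 0 [00000]: F1=0 F2=1 (differ) -> 1
  row 1 [00001]: F1=1 F2=1 -> 0
  row 2 [00010]: F1=0 F2=1 (differ) -> 1
  row 3 [00011]: F1=1 F2=1 -> 0
  row 4 [00100]: F1=0 F2=1 (differ) -> 1
  row 5 [00101]: F1=1 F2=1 -> 0
  row 6 [00110]: F1=0 F2=1 (differ) -> 1
  row 7 [00111]: F1=1 F2=1 -> 0
  row 8 [01000]: F1=0 F2=1 (differ) -> 1
  row 9 [01001]: F1=0 F2=1 (differ) -> 1
  row 10 [01010]: F1=0 F2=1 (differ) -> 1
  row 11 [01011]: F1=0 F2=1 (differ) -> 1
  row 12 [01100]: F1=0 F2=1 (differ) -> 1
  row 13 [01101]: F1=0 F2=1 (differ) -> 1
  row 14 [01110]: F1=0 F2=1 (differ) -> 1
  row 15 [01111]: F1=0 F2=1 (differ) -> 1
  row 16 [10000]: F1=0 F2=1 (differ) -> 1
  row 17 [10001]: F1=1 F2=1 -> 0
  row 18 [10010]: F1=0 F2=1 (differ) -> 1
  row 19 [10011]: F1=1 F2=1 -> 0
  row 20 [10100]: F1=0 F2=1 (differ) -> 1
  row 21 [10101]: F1=1 F2=1 -> 0
  row 22 [10110]: F1=0 F2=1 (differ) -> 1
  row 23 [10111]: F1=1 F2=1 -> 0
  row 24 [11000]: F1=1 F2=1 -> 0
  row 25 [11001]: F1=1 F2=1 -> 0
  row 26 [11010]: F1=1 F2=1 -> 0
  row 27 [11011]: F1=1 F2=1 -> 0
  row 28 [11100]: F1=1 F2=1 -> 0
  row 29 [11101]: F1=1 F2=1 -> 0
  row 30 [11110]: F1=1 F2=1 -> 0
  row 31 [11111]: F1=1 F2=1 -> 0
Full result column, 8 rows per line (p,q fixed per line; r,s,t runs 000..111 left to right):
  rows 0-7 [p,q=00]: 10101010  (ones: 4)
  rows 8-15 [p,q=01]: 11111111  (ones: 8)
  rows 16-23 [p,q=10]: 10101010  (ones: 4)
  rows 24-31 [p,q=11]: 00000000  (ones: 0)
Disagreements = 4+8+4+0 = 16

16


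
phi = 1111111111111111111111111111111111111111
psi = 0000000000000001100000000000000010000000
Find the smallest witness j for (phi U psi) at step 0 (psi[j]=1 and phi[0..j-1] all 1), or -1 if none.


(phi U psi) at 0: need smallest j with psi[j]=1 and phi[i]=1 for all i in [0,j).
Scan from step 0:
  step 0: phi=1, psi=0 -> continue
  step 1: phi=1, psi=0 -> continue
  step 2: phi=1, psi=0 -> continue
  step 3: phi=1, psi=0 -> continue
  step 15: psi=1 and phi held for [0,15) -> witness found
Witness step = 15

15


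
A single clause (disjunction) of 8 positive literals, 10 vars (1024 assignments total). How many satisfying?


Step 1: Total=2^10=1024
Step 2: Unsat when all 8 false: 2^2=4
Step 3: Sat=1024-4=1020

1020


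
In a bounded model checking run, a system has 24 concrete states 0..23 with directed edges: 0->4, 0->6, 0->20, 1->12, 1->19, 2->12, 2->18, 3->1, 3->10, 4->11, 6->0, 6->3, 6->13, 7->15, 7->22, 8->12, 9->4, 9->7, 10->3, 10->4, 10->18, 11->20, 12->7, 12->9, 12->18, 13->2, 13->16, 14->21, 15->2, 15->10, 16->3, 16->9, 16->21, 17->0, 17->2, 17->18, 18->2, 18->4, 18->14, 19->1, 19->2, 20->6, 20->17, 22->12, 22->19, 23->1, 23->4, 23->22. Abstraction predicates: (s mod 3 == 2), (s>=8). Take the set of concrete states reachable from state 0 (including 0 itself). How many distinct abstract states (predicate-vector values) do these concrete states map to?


BFS from 0:
Concrete reachable: {0, 1, 2, 3, 4, 6, 7, 9, 10, 11, 12, 13, 14, 15, 16, 17, 18, 19, 20, 21, 22}
Abstract via predicates (s mod 3 == 2), (s>=8):
  (0,0) <- {0, 1, 3, 4, 6, 7}
  (0,1) <- {9, 10, 12, 13, 15, 16, 18, 19, 21, 22}
  (1,0) <- {2}
  (1,1) <- {11, 14, 17, 20}
Distinct abstract states = 4

4


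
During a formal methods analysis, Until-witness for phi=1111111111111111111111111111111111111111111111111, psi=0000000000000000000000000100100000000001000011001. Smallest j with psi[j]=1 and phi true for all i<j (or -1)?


(phi U psi) at 0: need smallest j with psi[j]=1 and phi[i]=1 for all i in [0,j).
Scan from step 0:
  step 0: phi=1, psi=0 -> continue
  step 1: phi=1, psi=0 -> continue
  step 2: phi=1, psi=0 -> continue
  step 3: phi=1, psi=0 -> continue
  step 25: psi=1 and phi held for [0,25) -> witness found
Witness step = 25

25


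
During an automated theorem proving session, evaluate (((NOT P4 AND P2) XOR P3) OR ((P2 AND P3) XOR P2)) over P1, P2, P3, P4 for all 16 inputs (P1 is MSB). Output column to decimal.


Formula: (((NOT P4 AND P2) XOR P3) OR ((P2 AND P3) XOR P2)) over P1, P2, P3, P4 (16 rows)
Evaluate each row (bits = P1,P2,P3,P4, MSB first):
  row 0 [0000]: (((NOT 0 AND 0) XOR 0) OR ((0 AND 0) XOR 0)) -> 0
  row 1 [0001]: (((NOT 1 AND 0) XOR 0) OR ((0 AND 0) XOR 0)) -> 0
  row 2 [0010]: (((NOT 0 AND 0) XOR 1) OR ((0 AND 1) XOR 0)) -> 1
  row 3 [0011]: (((NOT 1 AND 0) XOR 1) OR ((0 AND 1) XOR 0)) -> 1
  row 4 [0100]: (((NOT 0 AND 1) XOR 0) OR ((1 AND 0) XOR 1)) -> 1
  row 5 [0101]: (((NOT 1 AND 1) XOR 0) OR ((1 AND 0) XOR 1)) -> 1
  row 6 [0110]: (((NOT 0 AND 1) XOR 1) OR ((1 AND 1) XOR 1)) -> 0
  row 7 [0111]: (((NOT 1 AND 1) XOR 1) OR ((1 AND 1) XOR 1)) -> 1
  row 8 [1000]: (((NOT 0 AND 0) XOR 0) OR ((0 AND 0) XOR 0)) -> 0
  row 9 [1001]: (((NOT 1 AND 0) XOR 0) OR ((0 AND 0) XOR 0)) -> 0
  row 10 [1010]: (((NOT 0 AND 0) XOR 1) OR ((0 AND 1) XOR 0)) -> 1
  row 11 [1011]: (((NOT 1 AND 0) XOR 1) OR ((0 AND 1) XOR 0)) -> 1
  row 12 [1100]: (((NOT 0 AND 1) XOR 0) OR ((1 AND 0) XOR 1)) -> 1
  row 13 [1101]: (((NOT 1 AND 1) XOR 0) OR ((1 AND 0) XOR 1)) -> 1
  row 14 [1110]: (((NOT 0 AND 1) XOR 1) OR ((1 AND 1) XOR 1)) -> 0
  row 15 [1111]: (((NOT 1 AND 1) XOR 1) OR ((1 AND 1) XOR 1)) -> 1
Full result column, 4 rows per line (P1,P2 fixed per line; P3,P4 runs 00..11 left to right):
  rows 0-3 [P1,P2=00]: 0011  = hex 3
  rows 4-7 [P1,P2=01]: 1101  = hex D
  rows 8-11 [P1,P2=10]: 0011  = hex 3
  rows 12-15 [P1,P2=11]: 1101  = hex D
Output column (row 0 .. row 15) = 0011110100111101
Output column grouped in 4s = 0011 1101 0011 1101 = 0x3D3D
Convert to decimal digit by digit (value = value*16 + digit):
  3 -> 3
  3*16 + 13 (D) = 61
  61*16 + 3 = 979
  979*16 + 13 (D) = 15677
Decimal = 15677

15677


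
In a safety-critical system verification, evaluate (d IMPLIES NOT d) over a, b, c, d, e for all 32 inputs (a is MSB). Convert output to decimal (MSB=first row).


Formula: (d IMPLIES NOT d) over a, b, c, d, e (32 rows)
Evaluate each row (bits = a,b,c,d,e, MSB first):
  row 0 [00000]: (0 IMPLIES NOT 0) -> 1
  row 1 [00001]: (0 IMPLIES NOT 0) -> 1
  row 2 [00010]: (1 IMPLIES NOT 1) -> 0
  row 3 [00011]: (1 IMPLIES NOT 1) -> 0
  row 4 [00100]: (0 IMPLIES NOT 0) -> 1
  row 5 [00101]: (0 IMPLIES NOT 0) -> 1
  row 6 [00110]: (1 IMPLIES NOT 1) -> 0
  row 7 [00111]: (1 IMPLIES NOT 1) -> 0
  row 8 [01000]: (0 IMPLIES NOT 0) -> 1
  row 9 [01001]: (0 IMPLIES NOT 0) -> 1
  row 10 [01010]: (1 IMPLIES NOT 1) -> 0
  row 11 [01011]: (1 IMPLIES NOT 1) -> 0
  row 12 [01100]: (0 IMPLIES NOT 0) -> 1
  row 13 [01101]: (0 IMPLIES NOT 0) -> 1
  row 14 [01110]: (1 IMPLIES NOT 1) -> 0
  row 15 [01111]: (1 IMPLIES NOT 1) -> 0
  row 16 [10000]: (0 IMPLIES NOT 0) -> 1
  row 17 [10001]: (0 IMPLIES NOT 0) -> 1
  row 18 [10010]: (1 IMPLIES NOT 1) -> 0
  row 19 [10011]: (1 IMPLIES NOT 1) -> 0
  row 20 [10100]: (0 IMPLIES NOT 0) -> 1
  row 21 [10101]: (0 IMPLIES NOT 0) -> 1
  row 22 [10110]: (1 IMPLIES NOT 1) -> 0
  row 23 [10111]: (1 IMPLIES NOT 1) -> 0
  row 24 [11000]: (0 IMPLIES NOT 0) -> 1
  row 25 [11001]: (0 IMPLIES NOT 0) -> 1
  row 26 [11010]: (1 IMPLIES NOT 1) -> 0
  row 27 [11011]: (1 IMPLIES NOT 1) -> 0
  row 28 [11100]: (0 IMPLIES NOT 0) -> 1
  row 29 [11101]: (0 IMPLIES NOT 0) -> 1
  row 30 [11110]: (1 IMPLIES NOT 1) -> 0
  row 31 [11111]: (1 IMPLIES NOT 1) -> 0
Full result column, 4 rows per line (a,b,c fixed per line; d,e runs 00..11 left to right):
  rows 0-3 [a,b,c=000]: 1100  = hex C
  rows 4-7 [a,b,c=001]: 1100  = hex C
  rows 8-11 [a,b,c=010]: 1100  = hex C
  rows 12-15 [a,b,c=011]: 1100  = hex C
  rows 16-19 [a,b,c=100]: 1100  = hex C
  rows 20-23 [a,b,c=101]: 1100  = hex C
  rows 24-27 [a,b,c=110]: 1100  = hex C
  rows 28-31 [a,b,c=111]: 1100  = hex C
Output column (row 0 .. row 31) = 11001100110011001100110011001100
Output column grouped in 4s = 1100 1100 1100 1100 1100 1100 1100 1100 = 0xCCCCCCCC
Convert to decimal digit by digit (value = value*16 + digit):
  C -> 12
  12*16 + 12 (C) = 204
  204*16 + 12 (C) = 3276
  3276*16 + 12 (C) = 52428
  52428*16 + 12 (C) = 838860
  838860*16 + 12 (C) = 13421772
  13421772*16 + 12 (C) = 214748364
  214748364*16 + 12 (C) = 3435973836
Decimal = 3435973836

3435973836


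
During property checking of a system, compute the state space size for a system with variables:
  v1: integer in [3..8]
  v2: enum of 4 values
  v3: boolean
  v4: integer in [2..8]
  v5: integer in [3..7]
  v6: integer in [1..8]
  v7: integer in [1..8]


State space = product of domain sizes of all variables.
Domain sizes:
  v1 (integer in [3..8]): 6
  v2 (enum of 4 values): 4
  v3 (boolean): 2
  v4 (integer in [2..8]): 7
  v5 (integer in [3..7]): 5
  v6 (integer in [1..8]): 8
  v7 (integer in [1..8]): 8
Product = 6 * 4 * 2 * 7 * 5 * 8 * 8 = 107520

107520


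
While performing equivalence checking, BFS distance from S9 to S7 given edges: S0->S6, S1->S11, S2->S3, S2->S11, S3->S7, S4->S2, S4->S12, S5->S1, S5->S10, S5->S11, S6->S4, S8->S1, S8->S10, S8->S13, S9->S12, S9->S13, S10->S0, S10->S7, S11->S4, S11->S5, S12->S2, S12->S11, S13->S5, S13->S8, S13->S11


BFS layer-by-layer from S9:
  dist 0: {S9}
  dist 1: {S12, S13}
  dist 2: {S2, S5, S8, S11}
  dist 3: {S1, S3, S4, S10}
  dist 4: {S0, S7}
  -> S7 reached at distance 4
Shortest path length = 4

4


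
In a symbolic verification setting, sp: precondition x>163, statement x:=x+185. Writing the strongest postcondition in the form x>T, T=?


Formula: sp(P, x:=E) = exists old_x. (x = E[old_x/x]) AND P[old_x/x] (old_x is the value of x before the assignment; eliminate old_x by solving x = E[old_x/x] for old_x)
Step 1: Precondition P: x>163, i.e. old_x > 163
Step 2: Assignment gives x = old_x + 185, so old_x = x - 185
Step 3: Substitute into P: x - 185 > 163
Step 4: Simplify: x > 163+185 = 348

348


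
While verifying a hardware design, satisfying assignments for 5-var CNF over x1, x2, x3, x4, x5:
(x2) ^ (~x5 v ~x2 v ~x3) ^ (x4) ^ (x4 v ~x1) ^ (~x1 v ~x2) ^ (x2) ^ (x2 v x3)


CNF with 7 clauses over 5 vars (32 assignments).
An assignment satisfies CNF iff every clause has >=1 true literal.
Check each row (bits = x1,x2,x3,x4,x5; clause T/F shown):
  row 0 [00000]: clauses=FTFTTFF -> 0
  row 1 [00001]: clauses=FTFTTFF -> 0
  row 2 [00010]: clauses=FTTTTFF -> 0
  row 3 [00011]: clauses=FTTTTFF -> 0
  row 4 [00100]: clauses=FTFTTFT -> 0
  row 5 [00101]: clauses=FTFTTFT -> 0
  row 6 [00110]: clauses=FTTTTFT -> 0
  row 7 [00111]: clauses=FTTTTFT -> 0
  row 8 [01000]: clauses=TTFTTTT -> 0
  row 9 [01001]: clauses=TTFTTTT -> 0
  row 10 [01010]: clauses=TTTTTTT -> 1
  row 11 [01011]: clauses=TTTTTTT -> 1
  row 12 [01100]: clauses=TTFTTTT -> 0
  row 13 [01101]: clauses=TFFTTTT -> 0
  row 14 [01110]: clauses=TTTTTTT -> 1
  row 15 [01111]: clauses=TFTTTTT -> 0
  row 16 [10000]: clauses=FTFFTFF -> 0
  row 17 [10001]: clauses=FTFFTFF -> 0
  row 18 [10010]: clauses=FTTTTFF -> 0
  row 19 [10011]: clauses=FTTTTFF -> 0
  row 20 [10100]: clauses=FTFFTFT -> 0
  row 21 [10101]: clauses=FTFFTFT -> 0
  row 22 [10110]: clauses=FTTTTFT -> 0
  row 23 [10111]: clauses=FTTTTFT -> 0
  row 24 [11000]: clauses=TTFFFTT -> 0
  row 25 [11001]: clauses=TTFFFTT -> 0
  row 26 [11010]: clauses=TTTTFTT -> 0
  row 27 [11011]: clauses=TTTTFTT -> 0
  row 28 [11100]: clauses=TTFFFTT -> 0
  row 29 [11101]: clauses=TFFFFTT -> 0
  row 30 [11110]: clauses=TTTTFTT -> 0
  row 31 [11111]: clauses=TFTTFTT -> 0
Full result column, 8 rows per line (x1,x2 fixed per line; x3,x4,x5 runs 000..111 left to right):
  rows 0-7 [x1,x2=00]: 00000000  (ones: 0)
  rows 8-15 [x1,x2=01]: 00110010  (ones: 3)
  rows 16-23 [x1,x2=10]: 00000000  (ones: 0)
  rows 24-31 [x1,x2=11]: 00000000  (ones: 0)
Satisfying assignments = 0+3+0+0 = 3

3


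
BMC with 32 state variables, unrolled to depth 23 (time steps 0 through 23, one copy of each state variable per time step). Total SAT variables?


BMC unrolls to depth k, creating one copy of each state var for steps 0..k.
Step count = 23 + 1 = 24 (steps 0 through 23)
Vars per step = 32
Total = 32 * 24 = 768

768


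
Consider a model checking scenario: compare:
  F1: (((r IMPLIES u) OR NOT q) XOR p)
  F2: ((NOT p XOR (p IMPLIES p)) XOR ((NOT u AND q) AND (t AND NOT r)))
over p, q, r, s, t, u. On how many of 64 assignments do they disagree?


F1 = (((r IMPLIES u) OR NOT q) XOR p)
F2 = ((NOT p XOR (p IMPLIES p)) XOR ((NOT u AND q) AND (t AND NOT r)))
Evaluate both on each of 64 rows (bits = p,q,r,s,t,u):
  row 0 [000000]: F1=1 F2=0 (differ) -> 1
  row 1 [000001]: F1=1 F2=0 (differ) -> 1
  row 2 [000010]: F1=1 F2=0 (differ) -> 1
  row 3 [000011]: F1=1 F2=0 (differ) -> 1
  row 4 [000100]: F1=1 F2=0 (differ) -> 1
  (every remaining row is evaluated the same way; all 64 results are listed next)
Full result column, 8 rows per line (p,q,r fixed per line; s,t,u runs 000..111 left to right):
  rows 0-7 [p,q,r=000]: 11111111  (ones: 8)
  rows 8-15 [p,q,r=001]: 11111111  (ones: 8)
  rows 16-23 [p,q,r=010]: 11011101  (ones: 6)
  rows 24-31 [p,q,r=011]: 01010101  (ones: 4)
  rows 32-39 [p,q,r=100]: 11111111  (ones: 8)
  rows 40-47 [p,q,r=101]: 11111111  (ones: 8)
  rows 48-55 [p,q,r=110]: 11011101  (ones: 6)
  rows 56-63 [p,q,r=111]: 01010101  (ones: 4)
Disagreements = 8+8+6+4+8+8+6+4 = 52

52


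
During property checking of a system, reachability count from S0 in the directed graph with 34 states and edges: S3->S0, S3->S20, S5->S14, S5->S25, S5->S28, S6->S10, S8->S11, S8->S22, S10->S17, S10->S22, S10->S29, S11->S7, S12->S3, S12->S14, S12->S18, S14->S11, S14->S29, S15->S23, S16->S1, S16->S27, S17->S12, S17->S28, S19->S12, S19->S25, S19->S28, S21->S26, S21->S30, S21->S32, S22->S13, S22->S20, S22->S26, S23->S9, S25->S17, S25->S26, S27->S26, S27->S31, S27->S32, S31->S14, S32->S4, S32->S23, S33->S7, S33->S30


BFS from S0:
  layer 0: {S0}
Reachable set: {S0}
Count = 1

1


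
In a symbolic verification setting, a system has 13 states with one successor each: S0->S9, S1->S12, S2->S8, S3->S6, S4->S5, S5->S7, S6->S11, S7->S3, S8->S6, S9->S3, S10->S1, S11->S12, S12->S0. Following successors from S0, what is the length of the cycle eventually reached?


Trace from S0 until a state repeats:
  S0 -> S9 -> S3 -> S6 -> S11 -> S12 -> S0
S0 first seen at step 0, revisited at step 6.
Cycle length = 6 - 0 = 6

6


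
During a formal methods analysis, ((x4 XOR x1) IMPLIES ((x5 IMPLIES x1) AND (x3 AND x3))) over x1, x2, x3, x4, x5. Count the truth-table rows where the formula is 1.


Formula: ((x4 XOR x1) IMPLIES ((x5 IMPLIES x1) AND (x3 AND x3))) over 5 vars (32 rows)
Evaluate each row (x1, x2, x3, x4, x5 as bits, MSB first):
  row 0 [00000]: ((0 XOR 0) IMPLIES ((0 IMPLIES 0) AND (0 AND 0))) -> 1
  row 1 [00001]: ((0 XOR 0) IMPLIES ((1 IMPLIES 0) AND (0 AND 0))) -> 1
  row 2 [00010]: ((1 XOR 0) IMPLIES ((0 IMPLIES 0) AND (0 AND 0))) -> 0
  row 3 [00011]: ((1 XOR 0) IMPLIES ((1 IMPLIES 0) AND (0 AND 0))) -> 0
  row 4 [00100]: ((0 XOR 0) IMPLIES ((0 IMPLIES 0) AND (1 AND 1))) -> 1
  row 5 [00101]: ((0 XOR 0) IMPLIES ((1 IMPLIES 0) AND (1 AND 1))) -> 1
  row 6 [00110]: ((1 XOR 0) IMPLIES ((0 IMPLIES 0) AND (1 AND 1))) -> 1
  row 7 [00111]: ((1 XOR 0) IMPLIES ((1 IMPLIES 0) AND (1 AND 1))) -> 0
  row 8 [01000]: ((0 XOR 0) IMPLIES ((0 IMPLIES 0) AND (0 AND 0))) -> 1
  row 9 [01001]: ((0 XOR 0) IMPLIES ((1 IMPLIES 0) AND (0 AND 0))) -> 1
  row 10 [01010]: ((1 XOR 0) IMPLIES ((0 IMPLIES 0) AND (0 AND 0))) -> 0
  row 11 [01011]: ((1 XOR 0) IMPLIES ((1 IMPLIES 0) AND (0 AND 0))) -> 0
  row 12 [01100]: ((0 XOR 0) IMPLIES ((0 IMPLIES 0) AND (1 AND 1))) -> 1
  row 13 [01101]: ((0 XOR 0) IMPLIES ((1 IMPLIES 0) AND (1 AND 1))) -> 1
  row 14 [01110]: ((1 XOR 0) IMPLIES ((0 IMPLIES 0) AND (1 AND 1))) -> 1
  row 15 [01111]: ((1 XOR 0) IMPLIES ((1 IMPLIES 0) AND (1 AND 1))) -> 0
  row 16 [10000]: ((0 XOR 1) IMPLIES ((0 IMPLIES 1) AND (0 AND 0))) -> 0
  row 17 [10001]: ((0 XOR 1) IMPLIES ((1 IMPLIES 1) AND (0 AND 0))) -> 0
  row 18 [10010]: ((1 XOR 1) IMPLIES ((0 IMPLIES 1) AND (0 AND 0))) -> 1
  row 19 [10011]: ((1 XOR 1) IMPLIES ((1 IMPLIES 1) AND (0 AND 0))) -> 1
  row 20 [10100]: ((0 XOR 1) IMPLIES ((0 IMPLIES 1) AND (1 AND 1))) -> 1
  row 21 [10101]: ((0 XOR 1) IMPLIES ((1 IMPLIES 1) AND (1 AND 1))) -> 1
  row 22 [10110]: ((1 XOR 1) IMPLIES ((0 IMPLIES 1) AND (1 AND 1))) -> 1
  row 23 [10111]: ((1 XOR 1) IMPLIES ((1 IMPLIES 1) AND (1 AND 1))) -> 1
  row 24 [11000]: ((0 XOR 1) IMPLIES ((0 IMPLIES 1) AND (0 AND 0))) -> 0
  row 25 [11001]: ((0 XOR 1) IMPLIES ((1 IMPLIES 1) AND (0 AND 0))) -> 0
  row 26 [11010]: ((1 XOR 1) IMPLIES ((0 IMPLIES 1) AND (0 AND 0))) -> 1
  row 27 [11011]: ((1 XOR 1) IMPLIES ((1 IMPLIES 1) AND (0 AND 0))) -> 1
  row 28 [11100]: ((0 XOR 1) IMPLIES ((0 IMPLIES 1) AND (1 AND 1))) -> 1
  row 29 [11101]: ((0 XOR 1) IMPLIES ((1 IMPLIES 1) AND (1 AND 1))) -> 1
  row 30 [11110]: ((1 XOR 1) IMPLIES ((0 IMPLIES 1) AND (1 AND 1))) -> 1
  row 31 [11111]: ((1 XOR 1) IMPLIES ((1 IMPLIES 1) AND (1 AND 1))) -> 1
Full result column, 8 rows per line (x1,x2 fixed per line; x3,x4,x5 runs 000..111 left to right):
  rows 0-7 [x1,x2=00]: 11001110  (ones: 5)
  rows 8-15 [x1,x2=01]: 11001110  (ones: 5)
  rows 16-23 [x1,x2=10]: 00111111  (ones: 6)
  rows 24-31 [x1,x2=11]: 00111111  (ones: 6)
Count of 1-rows = 5+5+6+6 = 22

22


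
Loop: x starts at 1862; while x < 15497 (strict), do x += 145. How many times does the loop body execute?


Step 1: x goes from 1862 toward 15497 by 145; the body runs while x<15497, so iterations = ceil((bound-start)/step)
Step 2: Distance=13635
Step 3: ceil(13635/145)=95

95


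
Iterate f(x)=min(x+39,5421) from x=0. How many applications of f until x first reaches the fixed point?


Step 1: x=0, cap=5421, increment=39
Step 2: x grows by 39 each step until capped at 5421; fixed point is x=5421
Step 3: iterations = ceil(5421/39) = 139

139


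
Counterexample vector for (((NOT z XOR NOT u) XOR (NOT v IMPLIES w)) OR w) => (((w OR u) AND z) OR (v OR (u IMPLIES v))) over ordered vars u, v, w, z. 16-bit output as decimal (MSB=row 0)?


F1 = (((NOT z XOR NOT u) XOR (NOT v IMPLIES w)) OR w)
F2 = (((w OR u) AND z) OR (v OR (u IMPLIES v)))
Counterexample to F1=>F2 is where F1=1 and F2=0.
Evaluate each row (bits = u,v,w,z, MSB first):
  row 0 [0000]: F1=0 F2=1 -> F1&~F2 -> 0
  row 1 [0001]: F1=1 F2=1 -> F1&~F2 -> 0
  row 2 [0010]: F1=1 F2=1 -> F1&~F2 -> 0
  row 3 [0011]: F1=1 F2=1 -> F1&~F2 -> 0
  row 4 [0100]: F1=1 F2=1 -> F1&~F2 -> 0
  row 5 [0101]: F1=0 F2=1 -> F1&~F2 -> 0
  row 6 [0110]: F1=1 F2=1 -> F1&~F2 -> 0
  row 7 [0111]: F1=1 F2=1 -> F1&~F2 -> 0
  row 8 [1000]: F1=1 F2=0 -> F1&~F2 -> 1
  row 9 [1001]: F1=0 F2=1 -> F1&~F2 -> 0
  row 10 [1010]: F1=1 F2=0 -> F1&~F2 -> 1
  row 11 [1011]: F1=1 F2=1 -> F1&~F2 -> 0
  row 12 [1100]: F1=0 F2=1 -> F1&~F2 -> 0
  row 13 [1101]: F1=1 F2=1 -> F1&~F2 -> 0
  row 14 [1110]: F1=1 F2=1 -> F1&~F2 -> 0
  row 15 [1111]: F1=1 F2=1 -> F1&~F2 -> 0
Full result column, 4 rows per line (u,v fixed per line; w,z runs 00..11 left to right):
  rows 0-3 [u,v=00]: 0000  = hex 0
  rows 4-7 [u,v=01]: 0000  = hex 0
  rows 8-11 [u,v=10]: 1010  = hex A
  rows 12-15 [u,v=11]: 0000  = hex 0
Counterexample vector (row 0 .. row 15) = 0000000010100000
Output column grouped in 4s = 0000 0000 1010 0000 = 0x00A0
Convert to decimal digit by digit (value = value*16 + digit):
  0 -> 0
  0*16 + 0 = 0
  0*16 + 10 (A) = 10
  10*16 + 0 = 160
Decimal = 160

160


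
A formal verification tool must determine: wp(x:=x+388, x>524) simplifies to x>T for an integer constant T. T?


Formula: wp(x:=E, P) = P[E/x] (substitute E for x in postcondition)
Step 1: Postcondition: x>524
Step 2: Substitute x+388 for x: x+388>524
Step 3: Solve for x: x > 524-388 = 136

136


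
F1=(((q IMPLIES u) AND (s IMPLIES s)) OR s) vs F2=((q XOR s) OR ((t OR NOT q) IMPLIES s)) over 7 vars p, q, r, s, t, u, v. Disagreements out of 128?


F1 = (((q IMPLIES u) AND (s IMPLIES s)) OR s)
F2 = ((q XOR s) OR ((t OR NOT q) IMPLIES s))
Evaluate both on each of 128 rows (bits = p,q,r,s,t,u,v):
  row 0 [0000000]: F1=1 F2=0 (differ) -> 1
  row 1 [0000001]: F1=1 F2=0 (differ) -> 1
  row 2 [0000010]: F1=1 F2=0 (differ) -> 1
  row 3 [0000011]: F1=1 F2=0 (differ) -> 1
  row 4 [0000100]: F1=1 F2=0 (differ) -> 1
  (every remaining row is evaluated the same way; all 128 results are listed next)
Full result column, 8 rows per line (p,q,r,s fixed per line; t,u,v runs 000..111 left to right):
  rows 0-7 [p,q,r,s=0000]: 11111111  (ones: 8)
  rows 8-15 [p,q,r,s=0001]: 00000000  (ones: 0)
  rows 16-23 [p,q,r,s=0010]: 11111111  (ones: 8)
  rows 24-31 [p,q,r,s=0011]: 00000000  (ones: 0)
  rows 32-39 [p,q,r,s=0100]: 11001100  (ones: 4)
  rows 40-47 [p,q,r,s=0101]: 00000000  (ones: 0)
  rows 48-55 [p,q,r,s=0110]: 11001100  (ones: 4)
  rows 56-63 [p,q,r,s=0111]: 00000000  (ones: 0)
  rows 64-71 [p,q,r,s=1000]: 11111111  (ones: 8)
  rows 72-79 [p,q,r,s=1001]: 00000000  (ones: 0)
  rows 80-87 [p,q,r,s=1010]: 11111111  (ones: 8)
  rows 88-95 [p,q,r,s=1011]: 00000000  (ones: 0)
  rows 96-103 [p,q,r,s=1100]: 11001100  (ones: 4)
  rows 104-111 [p,q,r,s=1101]: 00000000  (ones: 0)
  rows 112-119 [p,q,r,s=1110]: 11001100  (ones: 4)
  rows 120-127 [p,q,r,s=1111]: 00000000  (ones: 0)
Disagreements = 8+0+8+0+4+0+4+0+8+0+8+0+4+0+4+0 = 48

48


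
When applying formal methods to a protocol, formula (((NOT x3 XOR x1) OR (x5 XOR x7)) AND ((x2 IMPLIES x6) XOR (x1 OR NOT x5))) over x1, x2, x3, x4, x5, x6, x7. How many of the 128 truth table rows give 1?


Formula: (((NOT x3 XOR x1) OR (x5 XOR x7)) AND ((x2 IMPLIES x6) XOR (x1 OR NOT x5))) over 7 vars (128 rows)
Evaluate each row (x1, x2, x3, x4, x5, x6, x7 as bits, MSB first):
  row 0 [0000000]: (((NOT 0 XOR 0) OR (0 XOR 0)) AND ((0 IMPLIES 0) XOR (0 OR NOT 0))) -> 0
  row 1 [0000001]: (((NOT 0 XOR 0) OR (0 XOR 1)) AND ((0 IMPLIES 0) XOR (0 OR NOT 0))) -> 0
  row 2 [0000010]: (((NOT 0 XOR 0) OR (0 XOR 0)) AND ((0 IMPLIES 1) XOR (0 OR NOT 0))) -> 0
  row 3 [0000011]: (((NOT 0 XOR 0) OR (0 XOR 1)) AND ((0 IMPLIES 1) XOR (0 OR NOT 0))) -> 0
  row 4 [0000100]: (((NOT 0 XOR 0) OR (1 XOR 0)) AND ((0 IMPLIES 0) XOR (0 OR NOT 1))) -> 1
  (every remaining row is evaluated the same way; all 128 results are listed next)
Full result column, 8 rows per line (x1,x2,x3,x4 fixed per line; x5,x6,x7 runs 000..111 left to right):
  rows 0-7 [x1,x2,x3,x4=0000]: 00001111  (ones: 4)
  rows 8-15 [x1,x2,x3,x4=0001]: 00001111  (ones: 4)
  rows 16-23 [x1,x2,x3,x4=0010]: 00001010  (ones: 2)
  rows 24-31 [x1,x2,x3,x4=0011]: 00001010  (ones: 2)
  rows 32-39 [x1,x2,x3,x4=0100]: 11000011  (ones: 4)
  rows 40-47 [x1,x2,x3,x4=0101]: 11000011  (ones: 4)
  rows 48-55 [x1,x2,x3,x4=0110]: 01000010  (ones: 2)
  rows 56-63 [x1,x2,x3,x4=0111]: 01000010  (ones: 2)
  rows 64-71 [x1,x2,x3,x4=1000]: 00000000  (ones: 0)
  rows 72-79 [x1,x2,x3,x4=1001]: 00000000  (ones: 0)
  rows 80-87 [x1,x2,x3,x4=1010]: 00000000  (ones: 0)
  rows 88-95 [x1,x2,x3,x4=1011]: 00000000  (ones: 0)
  rows 96-103 [x1,x2,x3,x4=1100]: 01001000  (ones: 2)
  rows 104-111 [x1,x2,x3,x4=1101]: 01001000  (ones: 2)
  rows 112-119 [x1,x2,x3,x4=1110]: 11001100  (ones: 4)
  rows 120-127 [x1,x2,x3,x4=1111]: 11001100  (ones: 4)
Count of 1-rows = 4+4+2+2+4+4+2+2+0+0+0+0+2+2+4+4 = 36

36
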